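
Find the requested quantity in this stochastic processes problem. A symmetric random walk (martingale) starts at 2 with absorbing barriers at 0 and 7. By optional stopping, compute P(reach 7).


By optional stopping theorem: E(M at tau) = M(0) = 2
P(hit 7)*7 + P(hit 0)*0 = 2
P(hit 7) = (2 - 0)/(7 - 0) = 2/7 = 0.2857

0.2857


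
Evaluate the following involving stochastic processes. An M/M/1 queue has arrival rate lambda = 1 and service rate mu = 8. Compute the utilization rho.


rho = lambda/mu
= 1/8
= 0.1250

0.1250


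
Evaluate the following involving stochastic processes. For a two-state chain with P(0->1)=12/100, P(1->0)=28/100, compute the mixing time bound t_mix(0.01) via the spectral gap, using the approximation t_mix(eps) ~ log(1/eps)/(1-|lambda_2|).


lambda_2 = |1 - p01 - p10| = |1 - 0.1200 - 0.2800| = 0.6000
t_mix ~ log(1/eps)/(1 - |lambda_2|)
= log(100)/(1 - 0.6000) = 4.6052/0.4000
= 11.5129

11.5129


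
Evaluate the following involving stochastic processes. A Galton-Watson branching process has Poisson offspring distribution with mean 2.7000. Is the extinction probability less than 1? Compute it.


Since mu = 2.7000 > 1, extinction prob q < 1.
Solve s = exp(mu*(s-1)) iteratively.
q = 0.0844

0.0844


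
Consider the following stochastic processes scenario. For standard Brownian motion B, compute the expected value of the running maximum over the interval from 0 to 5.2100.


E(max B(s)) = sqrt(2t/pi)
= sqrt(2*5.2100/pi)
= sqrt(3.3168)
= 1.8212

1.8212


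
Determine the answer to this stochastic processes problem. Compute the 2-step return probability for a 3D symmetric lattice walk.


P(return in 2 steps) = P(reverse first step) = 1/(2d)
= 1/6
= 0.1667

0.1667


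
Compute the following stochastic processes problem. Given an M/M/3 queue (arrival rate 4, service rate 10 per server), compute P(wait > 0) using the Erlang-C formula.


a = lambda/mu = 0.4000
rho = a/c = 0.1333
Erlang-C formula applied:
C(c,a) = 0.0082

0.0082


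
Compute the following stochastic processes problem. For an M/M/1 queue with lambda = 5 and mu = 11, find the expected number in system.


rho = 5/11 = 0.4545
L = rho/(1-rho)
= 0.4545/0.5455
= 0.8333

0.8333


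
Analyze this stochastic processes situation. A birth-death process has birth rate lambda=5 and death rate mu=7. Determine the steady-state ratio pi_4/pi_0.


For birth-death process, pi_n/pi_0 = (lambda/mu)^n
= (5/7)^4
= 0.2603

0.2603


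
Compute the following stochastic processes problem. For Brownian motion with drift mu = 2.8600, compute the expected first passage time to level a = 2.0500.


Expected first passage time = a/mu
= 2.0500/2.8600
= 0.7168

0.7168


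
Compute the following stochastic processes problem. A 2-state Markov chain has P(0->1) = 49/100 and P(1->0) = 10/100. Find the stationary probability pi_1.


Stationary distribution: pi_0 = p10/(p01+p10), pi_1 = p01/(p01+p10)
p01 = 0.4900, p10 = 0.1000
pi_1 = 0.8305

0.8305


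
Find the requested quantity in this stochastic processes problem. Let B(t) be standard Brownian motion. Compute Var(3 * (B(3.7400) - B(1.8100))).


Var(alpha*(B(t)-B(s))) = alpha^2 * (t-s)
= 3^2 * (3.7400 - 1.8100)
= 9 * 1.9300
= 17.3700

17.3700


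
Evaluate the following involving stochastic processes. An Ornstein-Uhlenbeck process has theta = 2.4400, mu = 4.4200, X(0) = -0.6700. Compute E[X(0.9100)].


E[X(t)] = mu + (X(0) - mu)*exp(-theta*t)
= 4.4200 + (-0.6700 - 4.4200)*exp(-2.4400*0.9100)
= 4.4200 + -5.0900 * 0.1086
= 3.8674

3.8674


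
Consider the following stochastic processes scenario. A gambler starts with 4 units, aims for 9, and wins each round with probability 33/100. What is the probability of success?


Gambler's ruin formula:
r = q/p = 0.6700/0.3300 = 2.0303
P(win) = (1 - r^i)/(1 - r^N)
= (1 - 2.0303^4)/(1 - 2.0303^9)
= 0.0273

0.0273


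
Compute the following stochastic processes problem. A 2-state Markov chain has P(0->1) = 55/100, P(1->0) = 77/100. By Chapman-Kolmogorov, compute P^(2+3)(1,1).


P^5 = P^2 * P^3
Computing via matrix multiplication of the transition matrix.
Entry (1,1) of P^5 = 0.4147

0.4147


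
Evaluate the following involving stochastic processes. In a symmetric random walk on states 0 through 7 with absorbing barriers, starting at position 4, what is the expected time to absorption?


For symmetric RW on 0,...,N with absorbing barriers, E(i) = i*(N-i)
E(4) = 4 * 3 = 12

12


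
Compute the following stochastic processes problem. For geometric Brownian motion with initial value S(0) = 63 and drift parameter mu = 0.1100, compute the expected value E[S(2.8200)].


E[S(t)] = S(0) * exp(mu * t)
= 63 * exp(0.1100 * 2.8200)
= 63 * 1.3637
= 85.9130

85.9130


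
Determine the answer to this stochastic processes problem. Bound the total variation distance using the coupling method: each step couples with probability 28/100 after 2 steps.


TV distance bound <= (1-delta)^n
= (1 - 0.2800)^2
= 0.7200^2
= 0.5184

0.5184


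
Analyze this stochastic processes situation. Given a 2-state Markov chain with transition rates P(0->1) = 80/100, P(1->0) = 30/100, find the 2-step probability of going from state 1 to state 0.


Computing P^2 by matrix multiplication.
P = [[0.2000, 0.8000], [0.3000, 0.7000]]
After raising P to the power 2:
P^2(1,0) = 0.2700

0.2700


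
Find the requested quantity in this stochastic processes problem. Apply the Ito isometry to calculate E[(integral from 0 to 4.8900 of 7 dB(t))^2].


By Ito isometry: E[(int f dB)^2] = int f^2 dt
= 7^2 * 4.8900
= 49 * 4.8900 = 239.6100

239.6100


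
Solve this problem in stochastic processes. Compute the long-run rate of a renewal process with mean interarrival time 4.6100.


Long-run renewal rate = 1/E(X)
= 1/4.6100
= 0.2169

0.2169


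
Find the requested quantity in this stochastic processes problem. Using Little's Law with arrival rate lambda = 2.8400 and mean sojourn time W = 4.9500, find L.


Little's Law: L = lambda * W
= 2.8400 * 4.9500
= 14.0580

14.0580


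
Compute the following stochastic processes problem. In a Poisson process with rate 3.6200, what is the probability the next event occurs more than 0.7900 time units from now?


P(X > t) = exp(-lambda * t)
= exp(-3.6200 * 0.7900)
= exp(-2.8598) = 0.0573

0.0573


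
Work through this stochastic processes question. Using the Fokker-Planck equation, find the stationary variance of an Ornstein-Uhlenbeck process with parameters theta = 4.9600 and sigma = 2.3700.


Stationary variance = sigma^2 / (2*theta)
= 2.3700^2 / (2*4.9600)
= 5.6169 / 9.9200
= 0.5662

0.5662


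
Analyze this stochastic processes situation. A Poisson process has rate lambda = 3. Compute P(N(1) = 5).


P(N(t)=k) = (lambda*t)^k * exp(-lambda*t) / k!
lambda*t = 3
= 3^5 * exp(-3) / 5!
= 243 * 0.0498 / 120
= 0.1008

0.1008


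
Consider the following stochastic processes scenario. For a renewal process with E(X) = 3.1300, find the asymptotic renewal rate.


Long-run renewal rate = 1/E(X)
= 1/3.1300
= 0.3195

0.3195


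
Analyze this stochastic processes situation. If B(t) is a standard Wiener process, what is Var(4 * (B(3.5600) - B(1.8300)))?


Var(alpha*(B(t)-B(s))) = alpha^2 * (t-s)
= 4^2 * (3.5600 - 1.8300)
= 16 * 1.7300
= 27.6800

27.6800


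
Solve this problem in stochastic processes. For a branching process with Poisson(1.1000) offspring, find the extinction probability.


Since mu = 1.1000 > 1, extinction prob q < 1.
Solve s = exp(mu*(s-1)) iteratively.
q = 0.8239

0.8239


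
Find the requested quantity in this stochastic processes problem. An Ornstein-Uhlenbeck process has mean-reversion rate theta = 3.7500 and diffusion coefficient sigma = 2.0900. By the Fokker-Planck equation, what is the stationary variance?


Stationary variance = sigma^2 / (2*theta)
= 2.0900^2 / (2*3.7500)
= 4.3681 / 7.5000
= 0.5824

0.5824


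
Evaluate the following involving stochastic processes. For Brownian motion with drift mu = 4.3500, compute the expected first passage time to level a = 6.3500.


Expected first passage time = a/mu
= 6.3500/4.3500
= 1.4598

1.4598


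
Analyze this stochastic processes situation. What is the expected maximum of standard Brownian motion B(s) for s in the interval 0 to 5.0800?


E(max B(s)) = sqrt(2t/pi)
= sqrt(2*5.0800/pi)
= sqrt(3.2340)
= 1.7983

1.7983


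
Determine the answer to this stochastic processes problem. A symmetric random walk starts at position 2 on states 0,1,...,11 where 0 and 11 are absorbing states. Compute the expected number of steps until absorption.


For symmetric RW on 0,...,N with absorbing barriers, E(i) = i*(N-i)
E(2) = 2 * 9 = 18

18


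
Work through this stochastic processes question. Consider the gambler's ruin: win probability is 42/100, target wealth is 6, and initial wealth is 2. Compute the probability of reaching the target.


Gambler's ruin formula:
r = q/p = 0.5800/0.4200 = 1.3810
P(win) = (1 - r^i)/(1 - r^N)
= (1 - 1.3810^2)/(1 - 1.3810^6)
= 0.1528

0.1528


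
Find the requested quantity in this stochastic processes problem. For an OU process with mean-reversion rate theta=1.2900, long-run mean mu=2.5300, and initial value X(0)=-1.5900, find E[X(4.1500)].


E[X(t)] = mu + (X(0) - mu)*exp(-theta*t)
= 2.5300 + (-1.5900 - 2.5300)*exp(-1.2900*4.1500)
= 2.5300 + -4.1200 * 0.0047
= 2.5105

2.5105


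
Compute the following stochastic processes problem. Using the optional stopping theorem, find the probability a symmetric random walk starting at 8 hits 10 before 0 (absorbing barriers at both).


By optional stopping theorem: E(M at tau) = M(0) = 8
P(hit 10)*10 + P(hit 0)*0 = 8
P(hit 10) = (8 - 0)/(10 - 0) = 4/5 = 0.8000

0.8000


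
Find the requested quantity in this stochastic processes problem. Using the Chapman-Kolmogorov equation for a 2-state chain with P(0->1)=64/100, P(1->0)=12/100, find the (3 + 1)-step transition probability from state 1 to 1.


P^4 = P^3 * P^1
Computing via matrix multiplication of the transition matrix.
Entry (1,1) of P^4 = 0.8426

0.8426


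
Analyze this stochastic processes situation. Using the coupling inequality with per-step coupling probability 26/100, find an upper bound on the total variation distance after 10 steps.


TV distance bound <= (1-delta)^n
= (1 - 0.2600)^10
= 0.7400^10
= 0.0492

0.0492


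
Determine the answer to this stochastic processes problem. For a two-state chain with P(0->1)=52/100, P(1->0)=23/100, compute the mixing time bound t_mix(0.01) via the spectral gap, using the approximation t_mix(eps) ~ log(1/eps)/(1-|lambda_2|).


lambda_2 = |1 - p01 - p10| = |1 - 0.5200 - 0.2300| = 0.2500
t_mix ~ log(1/eps)/(1 - |lambda_2|)
= log(100)/(1 - 0.2500) = 4.6052/0.7500
= 6.1402

6.1402


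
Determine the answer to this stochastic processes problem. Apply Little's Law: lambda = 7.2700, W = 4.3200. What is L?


Little's Law: L = lambda * W
= 7.2700 * 4.3200
= 31.4064

31.4064


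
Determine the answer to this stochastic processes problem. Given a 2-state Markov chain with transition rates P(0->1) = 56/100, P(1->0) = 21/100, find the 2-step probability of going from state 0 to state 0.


Computing P^2 by matrix multiplication.
P = [[0.4400, 0.5600], [0.2100, 0.7900]]
After raising P to the power 2:
P^2(0,0) = 0.3112

0.3112


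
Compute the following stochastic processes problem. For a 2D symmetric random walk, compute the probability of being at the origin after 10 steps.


P = C(10,5)^2 / 4^10
= 252^2 / 1048576
= 63504 / 1048576
= 0.0606

0.0606


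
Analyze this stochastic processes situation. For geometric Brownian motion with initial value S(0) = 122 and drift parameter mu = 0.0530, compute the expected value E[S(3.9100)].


E[S(t)] = S(0) * exp(mu * t)
= 122 * exp(0.0530 * 3.9100)
= 122 * 1.2303
= 150.0924

150.0924


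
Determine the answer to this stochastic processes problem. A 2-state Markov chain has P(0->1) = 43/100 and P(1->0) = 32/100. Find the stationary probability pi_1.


Stationary distribution: pi_0 = p10/(p01+p10), pi_1 = p01/(p01+p10)
p01 = 0.4300, p10 = 0.3200
pi_1 = 0.5733

0.5733


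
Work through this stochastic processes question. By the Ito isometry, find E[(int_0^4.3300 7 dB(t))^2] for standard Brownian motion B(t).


By Ito isometry: E[(int f dB)^2] = int f^2 dt
= 7^2 * 4.3300
= 49 * 4.3300 = 212.1700

212.1700


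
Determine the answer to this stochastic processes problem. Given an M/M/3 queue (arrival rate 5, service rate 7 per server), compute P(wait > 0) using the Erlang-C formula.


a = lambda/mu = 0.7143
rho = a/c = 0.2381
Erlang-C formula applied:
C(c,a) = 0.0389

0.0389


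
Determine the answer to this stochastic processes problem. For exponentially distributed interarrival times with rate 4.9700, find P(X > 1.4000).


P(X > t) = exp(-lambda * t)
= exp(-4.9700 * 1.4000)
= exp(-6.9580) = 9.5100e-04

9.5100e-04


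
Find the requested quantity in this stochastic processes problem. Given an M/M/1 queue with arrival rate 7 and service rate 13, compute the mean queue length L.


rho = 7/13 = 0.5385
L = rho/(1-rho)
= 0.5385/0.4615
= 1.1667

1.1667


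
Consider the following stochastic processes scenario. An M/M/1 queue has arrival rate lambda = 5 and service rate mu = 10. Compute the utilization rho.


rho = lambda/mu
= 5/10
= 0.5000

0.5000


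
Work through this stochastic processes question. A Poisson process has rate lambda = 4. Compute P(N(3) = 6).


P(N(t)=k) = (lambda*t)^k * exp(-lambda*t) / k!
lambda*t = 12
= 12^6 * exp(-12) / 6!
= 2985984 * 6.1442e-06 / 720
= 0.0255

0.0255


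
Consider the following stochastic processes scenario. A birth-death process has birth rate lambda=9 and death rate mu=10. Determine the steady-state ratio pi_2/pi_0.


For birth-death process, pi_n/pi_0 = (lambda/mu)^n
= (9/10)^2
= 0.8100

0.8100


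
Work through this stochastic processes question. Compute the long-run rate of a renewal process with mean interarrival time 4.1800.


Long-run renewal rate = 1/E(X)
= 1/4.1800
= 0.2392

0.2392


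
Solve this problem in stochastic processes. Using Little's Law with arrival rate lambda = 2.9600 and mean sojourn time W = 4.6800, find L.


Little's Law: L = lambda * W
= 2.9600 * 4.6800
= 13.8528

13.8528


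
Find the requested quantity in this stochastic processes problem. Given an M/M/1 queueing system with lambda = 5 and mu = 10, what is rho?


rho = lambda/mu
= 5/10
= 0.5000

0.5000


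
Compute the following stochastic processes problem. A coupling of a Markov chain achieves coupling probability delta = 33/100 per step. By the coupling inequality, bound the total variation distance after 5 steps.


TV distance bound <= (1-delta)^n
= (1 - 0.3300)^5
= 0.6700^5
= 0.1350

0.1350


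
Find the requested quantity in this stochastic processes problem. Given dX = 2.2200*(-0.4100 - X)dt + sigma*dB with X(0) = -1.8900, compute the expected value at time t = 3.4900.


E[X(t)] = mu + (X(0) - mu)*exp(-theta*t)
= -0.4100 + (-1.8900 - -0.4100)*exp(-2.2200*3.4900)
= -0.4100 + -1.4800 * 4.3169e-04
= -0.4106

-0.4106


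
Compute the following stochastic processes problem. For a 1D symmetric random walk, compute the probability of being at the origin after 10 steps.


P(S(10) = 0) = C(10,5) / 4^5
= 252 / 1024
= 0.2461

0.2461


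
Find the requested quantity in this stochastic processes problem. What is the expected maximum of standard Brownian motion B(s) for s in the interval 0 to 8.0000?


E(max B(s)) = sqrt(2t/pi)
= sqrt(2*8.0000/pi)
= sqrt(5.0930)
= 2.2568

2.2568


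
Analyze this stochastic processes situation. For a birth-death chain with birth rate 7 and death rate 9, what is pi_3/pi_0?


For birth-death process, pi_n/pi_0 = (lambda/mu)^n
= (7/9)^3
= 0.4705

0.4705


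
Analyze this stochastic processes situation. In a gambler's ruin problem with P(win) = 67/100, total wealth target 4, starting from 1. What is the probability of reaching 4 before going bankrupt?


Gambler's ruin formula:
r = q/p = 0.3300/0.6700 = 0.4925
P(win) = (1 - r^i)/(1 - r^N)
= (1 - 0.4925^1)/(1 - 0.4925^4)
= 0.5392

0.5392


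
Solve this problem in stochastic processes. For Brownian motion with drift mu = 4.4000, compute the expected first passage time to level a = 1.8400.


Expected first passage time = a/mu
= 1.8400/4.4000
= 0.4182

0.4182


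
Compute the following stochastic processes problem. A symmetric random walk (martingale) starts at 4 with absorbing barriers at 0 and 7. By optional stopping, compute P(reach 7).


By optional stopping theorem: E(M at tau) = M(0) = 4
P(hit 7)*7 + P(hit 0)*0 = 4
P(hit 7) = (4 - 0)/(7 - 0) = 4/7 = 0.5714

0.5714


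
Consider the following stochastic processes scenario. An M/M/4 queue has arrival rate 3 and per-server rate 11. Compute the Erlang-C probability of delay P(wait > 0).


a = lambda/mu = 0.2727
rho = a/c = 0.0682
Erlang-C formula applied:
C(c,a) = 1.8833e-04

1.8833e-04


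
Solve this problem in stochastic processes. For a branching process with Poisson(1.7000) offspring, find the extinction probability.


Since mu = 1.7000 > 1, extinction prob q < 1.
Solve s = exp(mu*(s-1)) iteratively.
q = 0.3088

0.3088


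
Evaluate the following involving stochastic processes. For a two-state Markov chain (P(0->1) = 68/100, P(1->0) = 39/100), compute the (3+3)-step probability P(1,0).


P^6 = P^3 * P^3
Computing via matrix multiplication of the transition matrix.
Entry (1,0) of P^6 = 0.3645

0.3645


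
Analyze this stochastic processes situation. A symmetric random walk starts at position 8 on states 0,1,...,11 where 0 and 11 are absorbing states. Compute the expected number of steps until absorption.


For symmetric RW on 0,...,N with absorbing barriers, E(i) = i*(N-i)
E(8) = 8 * 3 = 24

24


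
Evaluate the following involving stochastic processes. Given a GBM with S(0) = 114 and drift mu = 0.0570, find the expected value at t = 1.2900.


E[S(t)] = S(0) * exp(mu * t)
= 114 * exp(0.0570 * 1.2900)
= 114 * 1.0763
= 122.6983

122.6983


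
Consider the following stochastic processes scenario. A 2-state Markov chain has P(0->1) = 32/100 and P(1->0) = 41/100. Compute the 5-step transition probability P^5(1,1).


Computing P^5 by matrix multiplication.
P = [[0.6800, 0.3200], [0.4100, 0.5900]]
After raising P to the power 5:
P^5(1,1) = 0.4392

0.4392


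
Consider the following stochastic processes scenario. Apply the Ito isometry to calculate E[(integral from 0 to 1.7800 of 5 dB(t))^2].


By Ito isometry: E[(int f dB)^2] = int f^2 dt
= 5^2 * 1.7800
= 25 * 1.7800 = 44.5000

44.5000


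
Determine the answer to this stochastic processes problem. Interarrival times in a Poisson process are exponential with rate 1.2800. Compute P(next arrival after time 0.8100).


P(X > t) = exp(-lambda * t)
= exp(-1.2800 * 0.8100)
= exp(-1.0368) = 0.3546

0.3546


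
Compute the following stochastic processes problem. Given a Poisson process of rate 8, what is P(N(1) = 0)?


P(N(t)=k) = (lambda*t)^k * exp(-lambda*t) / k!
lambda*t = 8
= 8^0 * exp(-8) / 0!
= 1 * 3.3546e-04 / 1
= 3.3546e-04

3.3546e-04


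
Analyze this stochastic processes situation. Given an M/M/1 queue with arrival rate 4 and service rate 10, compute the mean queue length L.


rho = 4/10 = 0.4000
L = rho/(1-rho)
= 0.4000/0.6000
= 0.6667

0.6667


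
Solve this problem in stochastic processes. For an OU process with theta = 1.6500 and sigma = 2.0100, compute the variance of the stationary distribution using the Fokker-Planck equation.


Stationary variance = sigma^2 / (2*theta)
= 2.0100^2 / (2*1.6500)
= 4.0401 / 3.3000
= 1.2243

1.2243


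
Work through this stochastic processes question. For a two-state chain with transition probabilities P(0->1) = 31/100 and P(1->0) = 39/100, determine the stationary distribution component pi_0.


Stationary distribution: pi_0 = p10/(p01+p10), pi_1 = p01/(p01+p10)
p01 = 0.3100, p10 = 0.3900
pi_0 = 0.5571

0.5571


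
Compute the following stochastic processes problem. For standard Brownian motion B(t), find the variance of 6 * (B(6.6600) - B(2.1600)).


Var(alpha*(B(t)-B(s))) = alpha^2 * (t-s)
= 6^2 * (6.6600 - 2.1600)
= 36 * 4.5000
= 162.0000

162.0000


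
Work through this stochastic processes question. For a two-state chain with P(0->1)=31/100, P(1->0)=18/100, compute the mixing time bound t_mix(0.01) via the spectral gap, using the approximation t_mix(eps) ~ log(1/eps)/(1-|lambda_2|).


lambda_2 = |1 - p01 - p10| = |1 - 0.3100 - 0.1800| = 0.5100
t_mix ~ log(1/eps)/(1 - |lambda_2|)
= log(100)/(1 - 0.5100) = 4.6052/0.4900
= 9.3983

9.3983


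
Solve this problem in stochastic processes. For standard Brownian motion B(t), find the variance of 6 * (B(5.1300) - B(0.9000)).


Var(alpha*(B(t)-B(s))) = alpha^2 * (t-s)
= 6^2 * (5.1300 - 0.9000)
= 36 * 4.2300
= 152.2800

152.2800


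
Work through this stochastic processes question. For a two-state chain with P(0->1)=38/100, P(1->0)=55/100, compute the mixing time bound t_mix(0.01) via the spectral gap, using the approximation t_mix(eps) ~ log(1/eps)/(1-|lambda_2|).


lambda_2 = |1 - p01 - p10| = |1 - 0.3800 - 0.5500| = 0.0700
t_mix ~ log(1/eps)/(1 - |lambda_2|)
= log(100)/(1 - 0.0700) = 4.6052/0.9300
= 4.9518

4.9518


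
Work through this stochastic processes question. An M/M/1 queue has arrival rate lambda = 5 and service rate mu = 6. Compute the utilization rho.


rho = lambda/mu
= 5/6
= 0.8333

0.8333


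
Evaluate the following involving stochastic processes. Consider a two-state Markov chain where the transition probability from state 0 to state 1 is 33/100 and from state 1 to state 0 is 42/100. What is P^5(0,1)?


Computing P^5 by matrix multiplication.
P = [[0.6700, 0.3300], [0.4200, 0.5800]]
After raising P to the power 5:
P^5(0,1) = 0.4396

0.4396


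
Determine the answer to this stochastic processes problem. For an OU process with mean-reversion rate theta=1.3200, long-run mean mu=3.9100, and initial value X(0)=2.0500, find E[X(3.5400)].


E[X(t)] = mu + (X(0) - mu)*exp(-theta*t)
= 3.9100 + (2.0500 - 3.9100)*exp(-1.3200*3.5400)
= 3.9100 + -1.8600 * 0.0093
= 3.8926

3.8926


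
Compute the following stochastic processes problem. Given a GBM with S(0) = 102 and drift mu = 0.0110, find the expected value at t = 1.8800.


E[S(t)] = S(0) * exp(mu * t)
= 102 * exp(0.0110 * 1.8800)
= 102 * 1.0209
= 104.1313

104.1313


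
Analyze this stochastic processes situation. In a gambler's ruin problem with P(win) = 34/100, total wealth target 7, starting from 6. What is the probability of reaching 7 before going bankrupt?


Gambler's ruin formula:
r = q/p = 0.6600/0.3400 = 1.9412
P(win) = (1 - r^i)/(1 - r^N)
= (1 - 1.9412^6)/(1 - 1.9412^7)
= 0.5104

0.5104


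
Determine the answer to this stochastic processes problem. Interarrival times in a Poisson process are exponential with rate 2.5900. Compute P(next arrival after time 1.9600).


P(X > t) = exp(-lambda * t)
= exp(-2.5900 * 1.9600)
= exp(-5.0764) = 0.0062

0.0062


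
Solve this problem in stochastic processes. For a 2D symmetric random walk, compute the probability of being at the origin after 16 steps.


P = C(16,8)^2 / 4^16
= 12870^2 / 4294967296
= 165636900 / 4294967296
= 0.0386

0.0386


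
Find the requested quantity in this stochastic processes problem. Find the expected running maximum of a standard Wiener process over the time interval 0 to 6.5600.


E(max B(s)) = sqrt(2t/pi)
= sqrt(2*6.5600/pi)
= sqrt(4.1762)
= 2.0436

2.0436


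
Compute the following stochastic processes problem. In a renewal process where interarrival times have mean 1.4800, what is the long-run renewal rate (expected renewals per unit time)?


Long-run renewal rate = 1/E(X)
= 1/1.4800
= 0.6757

0.6757


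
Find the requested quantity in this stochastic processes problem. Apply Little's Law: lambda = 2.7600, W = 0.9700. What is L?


Little's Law: L = lambda * W
= 2.7600 * 0.9700
= 2.6772

2.6772


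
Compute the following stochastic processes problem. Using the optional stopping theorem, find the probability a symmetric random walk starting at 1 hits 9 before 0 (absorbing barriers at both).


By optional stopping theorem: E(M at tau) = M(0) = 1
P(hit 9)*9 + P(hit 0)*0 = 1
P(hit 9) = (1 - 0)/(9 - 0) = 1/9 = 0.1111

0.1111


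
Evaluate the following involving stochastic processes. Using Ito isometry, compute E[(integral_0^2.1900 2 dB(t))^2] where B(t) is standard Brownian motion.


By Ito isometry: E[(int f dB)^2] = int f^2 dt
= 2^2 * 2.1900
= 4 * 2.1900 = 8.7600

8.7600


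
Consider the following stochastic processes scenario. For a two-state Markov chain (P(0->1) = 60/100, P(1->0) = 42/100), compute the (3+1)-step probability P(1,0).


P^4 = P^3 * P^1
Computing via matrix multiplication of the transition matrix.
Entry (1,0) of P^4 = 0.4118

0.4118


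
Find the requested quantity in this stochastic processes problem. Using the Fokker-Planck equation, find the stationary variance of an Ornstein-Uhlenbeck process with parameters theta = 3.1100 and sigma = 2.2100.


Stationary variance = sigma^2 / (2*theta)
= 2.2100^2 / (2*3.1100)
= 4.8841 / 6.2200
= 0.7852

0.7852


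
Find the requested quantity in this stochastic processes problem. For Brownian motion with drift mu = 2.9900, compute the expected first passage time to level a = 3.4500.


Expected first passage time = a/mu
= 3.4500/2.9900
= 1.1538

1.1538


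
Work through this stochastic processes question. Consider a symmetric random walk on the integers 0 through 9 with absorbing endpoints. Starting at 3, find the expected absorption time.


For symmetric RW on 0,...,N with absorbing barriers, E(i) = i*(N-i)
E(3) = 3 * 6 = 18

18


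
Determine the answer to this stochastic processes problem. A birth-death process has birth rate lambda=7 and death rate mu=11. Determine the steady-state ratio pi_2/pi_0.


For birth-death process, pi_n/pi_0 = (lambda/mu)^n
= (7/11)^2
= 0.4050

0.4050


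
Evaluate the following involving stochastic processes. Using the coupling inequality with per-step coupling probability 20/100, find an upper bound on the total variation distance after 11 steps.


TV distance bound <= (1-delta)^n
= (1 - 0.2000)^11
= 0.8000^11
= 0.0859

0.0859


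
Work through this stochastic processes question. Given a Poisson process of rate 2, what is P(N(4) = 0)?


P(N(t)=k) = (lambda*t)^k * exp(-lambda*t) / k!
lambda*t = 8
= 8^0 * exp(-8) / 0!
= 1 * 3.3546e-04 / 1
= 3.3546e-04

3.3546e-04


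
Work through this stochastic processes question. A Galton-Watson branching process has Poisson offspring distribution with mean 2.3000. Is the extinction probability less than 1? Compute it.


Since mu = 2.3000 > 1, extinction prob q < 1.
Solve s = exp(mu*(s-1)) iteratively.
q = 0.1376

0.1376


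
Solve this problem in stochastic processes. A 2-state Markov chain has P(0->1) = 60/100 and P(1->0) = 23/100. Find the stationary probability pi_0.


Stationary distribution: pi_0 = p10/(p01+p10), pi_1 = p01/(p01+p10)
p01 = 0.6000, p10 = 0.2300
pi_0 = 0.2771

0.2771


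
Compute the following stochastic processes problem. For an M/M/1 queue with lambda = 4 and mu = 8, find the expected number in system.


rho = 4/8 = 0.5000
L = rho/(1-rho)
= 0.5000/0.5000
= 1.0000

1.0000


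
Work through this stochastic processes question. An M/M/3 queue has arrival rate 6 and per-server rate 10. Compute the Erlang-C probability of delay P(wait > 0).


a = lambda/mu = 0.6000
rho = a/c = 0.2000
Erlang-C formula applied:
C(c,a) = 0.0247

0.0247


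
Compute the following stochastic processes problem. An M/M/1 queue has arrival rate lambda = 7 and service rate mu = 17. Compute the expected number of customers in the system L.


rho = 7/17 = 0.4118
L = rho/(1-rho)
= 0.4118/0.5882
= 0.7000

0.7000


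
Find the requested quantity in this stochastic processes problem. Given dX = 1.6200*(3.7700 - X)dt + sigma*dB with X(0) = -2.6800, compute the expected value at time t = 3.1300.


E[X(t)] = mu + (X(0) - mu)*exp(-theta*t)
= 3.7700 + (-2.6800 - 3.7700)*exp(-1.6200*3.1300)
= 3.7700 + -6.4500 * 0.0063
= 3.7295

3.7295


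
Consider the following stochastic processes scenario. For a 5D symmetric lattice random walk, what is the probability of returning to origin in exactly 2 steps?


P(return in 2 steps) = P(reverse first step) = 1/(2d)
= 1/10
= 0.1000

0.1000


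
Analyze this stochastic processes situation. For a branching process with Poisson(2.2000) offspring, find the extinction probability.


Since mu = 2.2000 > 1, extinction prob q < 1.
Solve s = exp(mu*(s-1)) iteratively.
q = 0.1563

0.1563


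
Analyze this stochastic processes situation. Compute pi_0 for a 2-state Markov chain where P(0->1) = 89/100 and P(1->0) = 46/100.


Stationary distribution: pi_0 = p10/(p01+p10), pi_1 = p01/(p01+p10)
p01 = 0.8900, p10 = 0.4600
pi_0 = 0.3407

0.3407


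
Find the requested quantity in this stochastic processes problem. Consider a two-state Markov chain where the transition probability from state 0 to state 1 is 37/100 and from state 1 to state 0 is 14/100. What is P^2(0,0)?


Computing P^2 by matrix multiplication.
P = [[0.6300, 0.3700], [0.1400, 0.8600]]
After raising P to the power 2:
P^2(0,0) = 0.4487

0.4487


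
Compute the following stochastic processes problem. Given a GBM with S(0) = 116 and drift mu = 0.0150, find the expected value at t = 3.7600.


E[S(t)] = S(0) * exp(mu * t)
= 116 * exp(0.0150 * 3.7600)
= 116 * 1.0580
= 122.7304

122.7304


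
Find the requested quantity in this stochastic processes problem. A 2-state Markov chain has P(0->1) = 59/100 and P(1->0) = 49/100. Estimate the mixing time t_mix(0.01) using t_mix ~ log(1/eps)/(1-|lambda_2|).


lambda_2 = |1 - p01 - p10| = |1 - 0.5900 - 0.4900| = 0.0800
t_mix ~ log(1/eps)/(1 - |lambda_2|)
= log(100)/(1 - 0.0800) = 4.6052/0.9200
= 5.0056

5.0056


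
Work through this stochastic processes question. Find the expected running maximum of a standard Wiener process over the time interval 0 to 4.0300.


E(max B(s)) = sqrt(2t/pi)
= sqrt(2*4.0300/pi)
= sqrt(2.5656)
= 1.6017

1.6017


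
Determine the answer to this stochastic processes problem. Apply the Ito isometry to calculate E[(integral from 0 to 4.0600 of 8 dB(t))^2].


By Ito isometry: E[(int f dB)^2] = int f^2 dt
= 8^2 * 4.0600
= 64 * 4.0600 = 259.8400

259.8400


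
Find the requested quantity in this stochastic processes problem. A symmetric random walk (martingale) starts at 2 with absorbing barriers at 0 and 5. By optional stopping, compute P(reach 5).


By optional stopping theorem: E(M at tau) = M(0) = 2
P(hit 5)*5 + P(hit 0)*0 = 2
P(hit 5) = (2 - 0)/(5 - 0) = 2/5 = 0.4000

0.4000


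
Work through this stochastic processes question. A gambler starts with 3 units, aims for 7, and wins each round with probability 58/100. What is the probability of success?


Gambler's ruin formula:
r = q/p = 0.4200/0.5800 = 0.7241
P(win) = (1 - r^i)/(1 - r^N)
= (1 - 0.7241^3)/(1 - 0.7241^7)
= 0.6926

0.6926


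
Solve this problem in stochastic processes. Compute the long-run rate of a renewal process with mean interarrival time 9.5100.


Long-run renewal rate = 1/E(X)
= 1/9.5100
= 0.1052

0.1052


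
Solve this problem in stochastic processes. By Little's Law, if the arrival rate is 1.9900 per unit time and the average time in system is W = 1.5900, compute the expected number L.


Little's Law: L = lambda * W
= 1.9900 * 1.5900
= 3.1641

3.1641


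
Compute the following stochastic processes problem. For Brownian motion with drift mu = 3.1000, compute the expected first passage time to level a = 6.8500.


Expected first passage time = a/mu
= 6.8500/3.1000
= 2.2097

2.2097


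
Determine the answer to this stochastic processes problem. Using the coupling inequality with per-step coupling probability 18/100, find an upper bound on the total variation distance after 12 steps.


TV distance bound <= (1-delta)^n
= (1 - 0.1800)^12
= 0.8200^12
= 0.0924

0.0924


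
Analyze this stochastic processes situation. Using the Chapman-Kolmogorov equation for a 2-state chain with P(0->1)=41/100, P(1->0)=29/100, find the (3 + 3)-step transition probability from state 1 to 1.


P^6 = P^3 * P^3
Computing via matrix multiplication of the transition matrix.
Entry (1,1) of P^6 = 0.5860

0.5860


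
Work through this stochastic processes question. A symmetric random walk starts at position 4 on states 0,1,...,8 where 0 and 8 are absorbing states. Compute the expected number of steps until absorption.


For symmetric RW on 0,...,N with absorbing barriers, E(i) = i*(N-i)
E(4) = 4 * 4 = 16

16


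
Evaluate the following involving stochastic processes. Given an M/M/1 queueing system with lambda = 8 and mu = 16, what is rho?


rho = lambda/mu
= 8/16
= 0.5000

0.5000


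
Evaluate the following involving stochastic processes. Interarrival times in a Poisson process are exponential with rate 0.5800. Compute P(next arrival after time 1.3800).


P(X > t) = exp(-lambda * t)
= exp(-0.5800 * 1.3800)
= exp(-0.8004) = 0.4491

0.4491


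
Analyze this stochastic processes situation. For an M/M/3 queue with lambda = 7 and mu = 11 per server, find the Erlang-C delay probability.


a = lambda/mu = 0.6364
rho = a/c = 0.2121
Erlang-C formula applied:
C(c,a) = 0.0288

0.0288


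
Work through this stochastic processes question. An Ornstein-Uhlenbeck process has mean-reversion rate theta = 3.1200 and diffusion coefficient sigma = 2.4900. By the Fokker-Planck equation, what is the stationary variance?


Stationary variance = sigma^2 / (2*theta)
= 2.4900^2 / (2*3.1200)
= 6.2001 / 6.2400
= 0.9936

0.9936


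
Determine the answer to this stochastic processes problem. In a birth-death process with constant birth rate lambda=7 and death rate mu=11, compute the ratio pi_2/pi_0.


For birth-death process, pi_n/pi_0 = (lambda/mu)^n
= (7/11)^2
= 0.4050

0.4050


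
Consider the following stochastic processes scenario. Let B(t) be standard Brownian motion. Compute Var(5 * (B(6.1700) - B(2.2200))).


Var(alpha*(B(t)-B(s))) = alpha^2 * (t-s)
= 5^2 * (6.1700 - 2.2200)
= 25 * 3.9500
= 98.7500

98.7500


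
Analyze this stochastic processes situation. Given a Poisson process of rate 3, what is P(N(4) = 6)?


P(N(t)=k) = (lambda*t)^k * exp(-lambda*t) / k!
lambda*t = 12
= 12^6 * exp(-12) / 6!
= 2985984 * 6.1442e-06 / 720
= 0.0255

0.0255


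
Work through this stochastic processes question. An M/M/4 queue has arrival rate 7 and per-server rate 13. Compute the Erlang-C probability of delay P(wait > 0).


a = lambda/mu = 0.5385
rho = a/c = 0.1346
Erlang-C formula applied:
C(c,a) = 0.0024

0.0024


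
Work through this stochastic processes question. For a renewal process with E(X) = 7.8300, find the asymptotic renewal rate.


Long-run renewal rate = 1/E(X)
= 1/7.8300
= 0.1277

0.1277


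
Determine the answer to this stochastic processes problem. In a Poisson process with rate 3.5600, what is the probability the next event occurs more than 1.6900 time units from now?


P(X > t) = exp(-lambda * t)
= exp(-3.5600 * 1.6900)
= exp(-6.0164) = 0.0024

0.0024


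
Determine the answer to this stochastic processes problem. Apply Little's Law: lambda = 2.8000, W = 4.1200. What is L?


Little's Law: L = lambda * W
= 2.8000 * 4.1200
= 11.5360

11.5360


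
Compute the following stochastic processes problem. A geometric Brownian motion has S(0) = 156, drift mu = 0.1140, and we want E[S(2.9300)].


E[S(t)] = S(0) * exp(mu * t)
= 156 * exp(0.1140 * 2.9300)
= 156 * 1.3966
= 217.8651

217.8651


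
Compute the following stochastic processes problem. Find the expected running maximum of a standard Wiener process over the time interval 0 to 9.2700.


E(max B(s)) = sqrt(2t/pi)
= sqrt(2*9.2700/pi)
= sqrt(5.9015)
= 2.4293

2.4293


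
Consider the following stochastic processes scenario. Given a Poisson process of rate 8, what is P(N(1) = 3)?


P(N(t)=k) = (lambda*t)^k * exp(-lambda*t) / k!
lambda*t = 8
= 8^3 * exp(-8) / 3!
= 512 * 3.3546e-04 / 6
= 0.0286

0.0286


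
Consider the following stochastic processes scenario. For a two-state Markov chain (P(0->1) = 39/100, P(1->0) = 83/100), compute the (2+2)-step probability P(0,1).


P^4 = P^2 * P^2
Computing via matrix multiplication of the transition matrix.
Entry (0,1) of P^4 = 0.3189

0.3189


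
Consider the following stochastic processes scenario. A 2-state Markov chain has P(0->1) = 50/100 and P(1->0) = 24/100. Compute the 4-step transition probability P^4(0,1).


Computing P^4 by matrix multiplication.
P = [[0.5000, 0.5000], [0.2400, 0.7600]]
After raising P to the power 4:
P^4(0,1) = 0.6726

0.6726


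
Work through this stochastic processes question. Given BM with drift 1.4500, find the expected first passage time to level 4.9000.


Expected first passage time = a/mu
= 4.9000/1.4500
= 3.3793

3.3793


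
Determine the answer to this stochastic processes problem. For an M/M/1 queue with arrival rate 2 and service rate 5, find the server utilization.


rho = lambda/mu
= 2/5
= 0.4000

0.4000


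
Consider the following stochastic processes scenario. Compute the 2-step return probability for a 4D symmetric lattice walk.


P(return in 2 steps) = P(reverse first step) = 1/(2d)
= 1/8
= 0.1250

0.1250


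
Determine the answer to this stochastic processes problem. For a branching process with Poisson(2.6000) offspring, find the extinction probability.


Since mu = 2.6000 > 1, extinction prob q < 1.
Solve s = exp(mu*(s-1)) iteratively.
q = 0.0951

0.0951


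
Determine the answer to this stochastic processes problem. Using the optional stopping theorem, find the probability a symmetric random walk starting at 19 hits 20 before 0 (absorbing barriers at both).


By optional stopping theorem: E(M at tau) = M(0) = 19
P(hit 20)*20 + P(hit 0)*0 = 19
P(hit 20) = (19 - 0)/(20 - 0) = 19/20 = 0.9500

0.9500


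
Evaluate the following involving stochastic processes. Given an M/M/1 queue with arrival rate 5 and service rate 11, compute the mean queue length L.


rho = 5/11 = 0.4545
L = rho/(1-rho)
= 0.4545/0.5455
= 0.8333

0.8333


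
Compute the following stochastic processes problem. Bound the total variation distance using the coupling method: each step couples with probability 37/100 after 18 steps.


TV distance bound <= (1-delta)^n
= (1 - 0.3700)^18
= 0.6300^18
= 2.4442e-04

2.4442e-04


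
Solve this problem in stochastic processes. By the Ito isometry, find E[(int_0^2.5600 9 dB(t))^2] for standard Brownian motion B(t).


By Ito isometry: E[(int f dB)^2] = int f^2 dt
= 9^2 * 2.5600
= 81 * 2.5600 = 207.3600

207.3600


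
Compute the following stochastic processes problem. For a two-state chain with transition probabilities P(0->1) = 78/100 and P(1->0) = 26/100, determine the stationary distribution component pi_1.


Stationary distribution: pi_0 = p10/(p01+p10), pi_1 = p01/(p01+p10)
p01 = 0.7800, p10 = 0.2600
pi_1 = 0.7500

0.7500


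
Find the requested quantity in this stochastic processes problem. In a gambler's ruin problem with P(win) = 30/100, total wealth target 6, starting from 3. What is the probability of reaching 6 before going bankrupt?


Gambler's ruin formula:
r = q/p = 0.7000/0.3000 = 2.3333
P(win) = (1 - r^i)/(1 - r^N)
= (1 - 2.3333^3)/(1 - 2.3333^6)
= 0.0730

0.0730


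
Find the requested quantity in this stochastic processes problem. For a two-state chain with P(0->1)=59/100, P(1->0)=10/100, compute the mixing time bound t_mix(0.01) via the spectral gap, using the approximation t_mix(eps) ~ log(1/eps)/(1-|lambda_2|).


lambda_2 = |1 - p01 - p10| = |1 - 0.5900 - 0.1000| = 0.3100
t_mix ~ log(1/eps)/(1 - |lambda_2|)
= log(100)/(1 - 0.3100) = 4.6052/0.6900
= 6.6742

6.6742
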